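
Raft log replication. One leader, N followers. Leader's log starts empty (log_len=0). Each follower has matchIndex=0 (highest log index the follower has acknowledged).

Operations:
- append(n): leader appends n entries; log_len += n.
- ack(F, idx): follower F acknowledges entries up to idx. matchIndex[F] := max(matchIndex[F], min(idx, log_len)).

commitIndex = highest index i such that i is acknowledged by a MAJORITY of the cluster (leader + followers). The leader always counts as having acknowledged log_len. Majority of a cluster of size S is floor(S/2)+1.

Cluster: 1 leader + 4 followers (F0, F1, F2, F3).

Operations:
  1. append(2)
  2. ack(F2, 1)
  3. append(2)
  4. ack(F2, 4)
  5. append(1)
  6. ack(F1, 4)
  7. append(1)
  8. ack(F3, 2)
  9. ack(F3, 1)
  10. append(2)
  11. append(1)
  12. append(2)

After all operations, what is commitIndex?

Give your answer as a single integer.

Op 1: append 2 -> log_len=2
Op 2: F2 acks idx 1 -> match: F0=0 F1=0 F2=1 F3=0; commitIndex=0
Op 3: append 2 -> log_len=4
Op 4: F2 acks idx 4 -> match: F0=0 F1=0 F2=4 F3=0; commitIndex=0
Op 5: append 1 -> log_len=5
Op 6: F1 acks idx 4 -> match: F0=0 F1=4 F2=4 F3=0; commitIndex=4
Op 7: append 1 -> log_len=6
Op 8: F3 acks idx 2 -> match: F0=0 F1=4 F2=4 F3=2; commitIndex=4
Op 9: F3 acks idx 1 -> match: F0=0 F1=4 F2=4 F3=2; commitIndex=4
Op 10: append 2 -> log_len=8
Op 11: append 1 -> log_len=9
Op 12: append 2 -> log_len=11

Answer: 4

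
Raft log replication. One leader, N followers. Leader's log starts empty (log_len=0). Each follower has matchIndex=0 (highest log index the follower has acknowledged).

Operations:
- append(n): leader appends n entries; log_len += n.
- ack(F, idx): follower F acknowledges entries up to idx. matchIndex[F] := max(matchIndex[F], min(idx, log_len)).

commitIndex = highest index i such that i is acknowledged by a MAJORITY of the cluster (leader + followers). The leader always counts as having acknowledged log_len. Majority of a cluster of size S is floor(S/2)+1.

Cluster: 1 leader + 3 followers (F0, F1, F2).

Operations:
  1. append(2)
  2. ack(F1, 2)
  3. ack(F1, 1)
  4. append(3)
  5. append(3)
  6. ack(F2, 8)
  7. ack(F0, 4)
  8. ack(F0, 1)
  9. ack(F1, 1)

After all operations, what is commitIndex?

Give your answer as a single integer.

Op 1: append 2 -> log_len=2
Op 2: F1 acks idx 2 -> match: F0=0 F1=2 F2=0; commitIndex=0
Op 3: F1 acks idx 1 -> match: F0=0 F1=2 F2=0; commitIndex=0
Op 4: append 3 -> log_len=5
Op 5: append 3 -> log_len=8
Op 6: F2 acks idx 8 -> match: F0=0 F1=2 F2=8; commitIndex=2
Op 7: F0 acks idx 4 -> match: F0=4 F1=2 F2=8; commitIndex=4
Op 8: F0 acks idx 1 -> match: F0=4 F1=2 F2=8; commitIndex=4
Op 9: F1 acks idx 1 -> match: F0=4 F1=2 F2=8; commitIndex=4

Answer: 4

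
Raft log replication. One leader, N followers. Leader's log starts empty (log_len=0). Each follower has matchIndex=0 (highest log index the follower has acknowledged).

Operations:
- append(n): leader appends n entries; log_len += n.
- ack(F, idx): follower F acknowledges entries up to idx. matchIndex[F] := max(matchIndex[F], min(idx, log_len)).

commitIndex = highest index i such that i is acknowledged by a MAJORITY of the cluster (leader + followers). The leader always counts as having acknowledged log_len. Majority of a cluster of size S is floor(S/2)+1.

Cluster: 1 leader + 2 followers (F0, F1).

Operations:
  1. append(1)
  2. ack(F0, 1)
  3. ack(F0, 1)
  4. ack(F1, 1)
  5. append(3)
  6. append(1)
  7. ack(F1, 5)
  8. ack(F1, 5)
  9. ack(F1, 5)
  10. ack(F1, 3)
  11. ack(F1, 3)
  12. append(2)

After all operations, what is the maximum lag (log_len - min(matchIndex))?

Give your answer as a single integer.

Op 1: append 1 -> log_len=1
Op 2: F0 acks idx 1 -> match: F0=1 F1=0; commitIndex=1
Op 3: F0 acks idx 1 -> match: F0=1 F1=0; commitIndex=1
Op 4: F1 acks idx 1 -> match: F0=1 F1=1; commitIndex=1
Op 5: append 3 -> log_len=4
Op 6: append 1 -> log_len=5
Op 7: F1 acks idx 5 -> match: F0=1 F1=5; commitIndex=5
Op 8: F1 acks idx 5 -> match: F0=1 F1=5; commitIndex=5
Op 9: F1 acks idx 5 -> match: F0=1 F1=5; commitIndex=5
Op 10: F1 acks idx 3 -> match: F0=1 F1=5; commitIndex=5
Op 11: F1 acks idx 3 -> match: F0=1 F1=5; commitIndex=5
Op 12: append 2 -> log_len=7

Answer: 6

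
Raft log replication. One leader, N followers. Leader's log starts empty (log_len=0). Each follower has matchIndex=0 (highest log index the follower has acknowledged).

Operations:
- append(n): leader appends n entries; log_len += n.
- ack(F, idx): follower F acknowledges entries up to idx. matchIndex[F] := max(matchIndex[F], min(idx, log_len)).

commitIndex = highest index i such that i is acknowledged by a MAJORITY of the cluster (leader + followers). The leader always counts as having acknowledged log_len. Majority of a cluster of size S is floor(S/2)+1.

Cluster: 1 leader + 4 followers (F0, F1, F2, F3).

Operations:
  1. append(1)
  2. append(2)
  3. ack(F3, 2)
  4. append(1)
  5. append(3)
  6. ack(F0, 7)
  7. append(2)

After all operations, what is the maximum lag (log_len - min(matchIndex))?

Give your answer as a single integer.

Answer: 9

Derivation:
Op 1: append 1 -> log_len=1
Op 2: append 2 -> log_len=3
Op 3: F3 acks idx 2 -> match: F0=0 F1=0 F2=0 F3=2; commitIndex=0
Op 4: append 1 -> log_len=4
Op 5: append 3 -> log_len=7
Op 6: F0 acks idx 7 -> match: F0=7 F1=0 F2=0 F3=2; commitIndex=2
Op 7: append 2 -> log_len=9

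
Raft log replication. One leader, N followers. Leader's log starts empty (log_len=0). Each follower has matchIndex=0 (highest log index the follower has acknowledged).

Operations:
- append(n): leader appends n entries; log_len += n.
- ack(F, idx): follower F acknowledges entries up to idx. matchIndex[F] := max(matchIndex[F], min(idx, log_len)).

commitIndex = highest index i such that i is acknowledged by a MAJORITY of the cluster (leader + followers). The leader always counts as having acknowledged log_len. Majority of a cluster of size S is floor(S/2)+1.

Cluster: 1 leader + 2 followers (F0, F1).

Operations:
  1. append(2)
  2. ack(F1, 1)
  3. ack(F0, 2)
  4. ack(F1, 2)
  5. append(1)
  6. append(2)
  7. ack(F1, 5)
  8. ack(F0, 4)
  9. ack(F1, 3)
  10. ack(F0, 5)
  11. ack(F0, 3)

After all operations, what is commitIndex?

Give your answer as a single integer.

Answer: 5

Derivation:
Op 1: append 2 -> log_len=2
Op 2: F1 acks idx 1 -> match: F0=0 F1=1; commitIndex=1
Op 3: F0 acks idx 2 -> match: F0=2 F1=1; commitIndex=2
Op 4: F1 acks idx 2 -> match: F0=2 F1=2; commitIndex=2
Op 5: append 1 -> log_len=3
Op 6: append 2 -> log_len=5
Op 7: F1 acks idx 5 -> match: F0=2 F1=5; commitIndex=5
Op 8: F0 acks idx 4 -> match: F0=4 F1=5; commitIndex=5
Op 9: F1 acks idx 3 -> match: F0=4 F1=5; commitIndex=5
Op 10: F0 acks idx 5 -> match: F0=5 F1=5; commitIndex=5
Op 11: F0 acks idx 3 -> match: F0=5 F1=5; commitIndex=5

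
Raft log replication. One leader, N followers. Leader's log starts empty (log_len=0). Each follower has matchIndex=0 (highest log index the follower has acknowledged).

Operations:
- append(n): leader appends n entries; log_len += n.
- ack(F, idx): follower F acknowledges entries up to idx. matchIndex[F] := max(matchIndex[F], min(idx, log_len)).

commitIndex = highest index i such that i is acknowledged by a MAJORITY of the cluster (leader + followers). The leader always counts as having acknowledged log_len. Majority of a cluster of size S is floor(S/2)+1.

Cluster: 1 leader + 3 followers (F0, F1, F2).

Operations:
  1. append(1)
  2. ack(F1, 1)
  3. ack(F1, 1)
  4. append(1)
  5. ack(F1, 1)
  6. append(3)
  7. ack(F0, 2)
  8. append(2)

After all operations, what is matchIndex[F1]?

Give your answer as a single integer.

Op 1: append 1 -> log_len=1
Op 2: F1 acks idx 1 -> match: F0=0 F1=1 F2=0; commitIndex=0
Op 3: F1 acks idx 1 -> match: F0=0 F1=1 F2=0; commitIndex=0
Op 4: append 1 -> log_len=2
Op 5: F1 acks idx 1 -> match: F0=0 F1=1 F2=0; commitIndex=0
Op 6: append 3 -> log_len=5
Op 7: F0 acks idx 2 -> match: F0=2 F1=1 F2=0; commitIndex=1
Op 8: append 2 -> log_len=7

Answer: 1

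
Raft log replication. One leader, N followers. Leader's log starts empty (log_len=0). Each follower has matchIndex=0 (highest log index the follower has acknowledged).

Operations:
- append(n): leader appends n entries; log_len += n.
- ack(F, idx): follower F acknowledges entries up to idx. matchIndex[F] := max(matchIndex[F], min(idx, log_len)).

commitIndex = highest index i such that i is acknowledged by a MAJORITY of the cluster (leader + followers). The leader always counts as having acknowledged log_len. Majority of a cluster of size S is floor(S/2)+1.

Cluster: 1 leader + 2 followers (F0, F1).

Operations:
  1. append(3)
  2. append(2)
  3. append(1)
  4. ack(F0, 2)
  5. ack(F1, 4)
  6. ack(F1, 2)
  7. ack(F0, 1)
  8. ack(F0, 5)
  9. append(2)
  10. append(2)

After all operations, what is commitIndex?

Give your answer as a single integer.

Op 1: append 3 -> log_len=3
Op 2: append 2 -> log_len=5
Op 3: append 1 -> log_len=6
Op 4: F0 acks idx 2 -> match: F0=2 F1=0; commitIndex=2
Op 5: F1 acks idx 4 -> match: F0=2 F1=4; commitIndex=4
Op 6: F1 acks idx 2 -> match: F0=2 F1=4; commitIndex=4
Op 7: F0 acks idx 1 -> match: F0=2 F1=4; commitIndex=4
Op 8: F0 acks idx 5 -> match: F0=5 F1=4; commitIndex=5
Op 9: append 2 -> log_len=8
Op 10: append 2 -> log_len=10

Answer: 5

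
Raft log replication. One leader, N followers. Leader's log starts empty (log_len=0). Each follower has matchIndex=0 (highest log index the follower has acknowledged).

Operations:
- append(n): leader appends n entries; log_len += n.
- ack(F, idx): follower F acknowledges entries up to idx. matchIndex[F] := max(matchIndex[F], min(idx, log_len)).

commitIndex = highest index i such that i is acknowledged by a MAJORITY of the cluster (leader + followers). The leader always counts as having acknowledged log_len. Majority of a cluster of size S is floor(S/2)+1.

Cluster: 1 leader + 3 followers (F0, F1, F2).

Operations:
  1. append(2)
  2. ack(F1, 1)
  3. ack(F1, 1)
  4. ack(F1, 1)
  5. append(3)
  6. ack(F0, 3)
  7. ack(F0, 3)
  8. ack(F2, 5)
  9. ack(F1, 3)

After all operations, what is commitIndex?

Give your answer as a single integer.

Answer: 3

Derivation:
Op 1: append 2 -> log_len=2
Op 2: F1 acks idx 1 -> match: F0=0 F1=1 F2=0; commitIndex=0
Op 3: F1 acks idx 1 -> match: F0=0 F1=1 F2=0; commitIndex=0
Op 4: F1 acks idx 1 -> match: F0=0 F1=1 F2=0; commitIndex=0
Op 5: append 3 -> log_len=5
Op 6: F0 acks idx 3 -> match: F0=3 F1=1 F2=0; commitIndex=1
Op 7: F0 acks idx 3 -> match: F0=3 F1=1 F2=0; commitIndex=1
Op 8: F2 acks idx 5 -> match: F0=3 F1=1 F2=5; commitIndex=3
Op 9: F1 acks idx 3 -> match: F0=3 F1=3 F2=5; commitIndex=3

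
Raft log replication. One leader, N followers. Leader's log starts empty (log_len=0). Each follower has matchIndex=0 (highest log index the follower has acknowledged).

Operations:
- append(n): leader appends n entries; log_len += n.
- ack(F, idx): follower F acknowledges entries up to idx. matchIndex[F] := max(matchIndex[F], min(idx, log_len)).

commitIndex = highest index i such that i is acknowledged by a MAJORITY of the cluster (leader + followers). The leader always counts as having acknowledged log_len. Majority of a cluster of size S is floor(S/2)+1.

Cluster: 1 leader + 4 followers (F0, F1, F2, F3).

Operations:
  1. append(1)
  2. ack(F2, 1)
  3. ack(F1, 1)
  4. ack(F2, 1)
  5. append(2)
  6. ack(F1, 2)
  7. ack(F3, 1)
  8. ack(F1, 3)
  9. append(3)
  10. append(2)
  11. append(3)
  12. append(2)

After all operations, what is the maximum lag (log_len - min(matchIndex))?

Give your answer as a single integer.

Answer: 13

Derivation:
Op 1: append 1 -> log_len=1
Op 2: F2 acks idx 1 -> match: F0=0 F1=0 F2=1 F3=0; commitIndex=0
Op 3: F1 acks idx 1 -> match: F0=0 F1=1 F2=1 F3=0; commitIndex=1
Op 4: F2 acks idx 1 -> match: F0=0 F1=1 F2=1 F3=0; commitIndex=1
Op 5: append 2 -> log_len=3
Op 6: F1 acks idx 2 -> match: F0=0 F1=2 F2=1 F3=0; commitIndex=1
Op 7: F3 acks idx 1 -> match: F0=0 F1=2 F2=1 F3=1; commitIndex=1
Op 8: F1 acks idx 3 -> match: F0=0 F1=3 F2=1 F3=1; commitIndex=1
Op 9: append 3 -> log_len=6
Op 10: append 2 -> log_len=8
Op 11: append 3 -> log_len=11
Op 12: append 2 -> log_len=13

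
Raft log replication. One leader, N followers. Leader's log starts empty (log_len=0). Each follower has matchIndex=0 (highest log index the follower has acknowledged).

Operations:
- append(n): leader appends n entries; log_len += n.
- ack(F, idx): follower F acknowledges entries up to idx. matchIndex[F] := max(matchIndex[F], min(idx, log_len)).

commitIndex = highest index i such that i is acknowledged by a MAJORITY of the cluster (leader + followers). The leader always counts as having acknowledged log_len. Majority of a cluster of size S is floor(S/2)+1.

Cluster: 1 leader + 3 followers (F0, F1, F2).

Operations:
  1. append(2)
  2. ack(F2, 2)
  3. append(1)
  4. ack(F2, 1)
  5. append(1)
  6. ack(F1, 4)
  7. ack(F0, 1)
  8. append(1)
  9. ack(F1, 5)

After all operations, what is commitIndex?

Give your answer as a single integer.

Answer: 2

Derivation:
Op 1: append 2 -> log_len=2
Op 2: F2 acks idx 2 -> match: F0=0 F1=0 F2=2; commitIndex=0
Op 3: append 1 -> log_len=3
Op 4: F2 acks idx 1 -> match: F0=0 F1=0 F2=2; commitIndex=0
Op 5: append 1 -> log_len=4
Op 6: F1 acks idx 4 -> match: F0=0 F1=4 F2=2; commitIndex=2
Op 7: F0 acks idx 1 -> match: F0=1 F1=4 F2=2; commitIndex=2
Op 8: append 1 -> log_len=5
Op 9: F1 acks idx 5 -> match: F0=1 F1=5 F2=2; commitIndex=2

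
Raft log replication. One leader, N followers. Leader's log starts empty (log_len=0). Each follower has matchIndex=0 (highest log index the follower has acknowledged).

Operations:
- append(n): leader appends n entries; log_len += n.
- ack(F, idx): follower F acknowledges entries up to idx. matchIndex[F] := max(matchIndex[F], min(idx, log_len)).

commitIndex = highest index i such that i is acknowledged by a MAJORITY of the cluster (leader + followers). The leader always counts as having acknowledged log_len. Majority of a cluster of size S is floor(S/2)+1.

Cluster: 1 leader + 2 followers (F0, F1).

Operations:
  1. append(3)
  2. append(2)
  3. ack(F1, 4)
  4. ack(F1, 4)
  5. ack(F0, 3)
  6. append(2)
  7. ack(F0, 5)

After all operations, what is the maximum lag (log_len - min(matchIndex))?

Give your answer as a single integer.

Op 1: append 3 -> log_len=3
Op 2: append 2 -> log_len=5
Op 3: F1 acks idx 4 -> match: F0=0 F1=4; commitIndex=4
Op 4: F1 acks idx 4 -> match: F0=0 F1=4; commitIndex=4
Op 5: F0 acks idx 3 -> match: F0=3 F1=4; commitIndex=4
Op 6: append 2 -> log_len=7
Op 7: F0 acks idx 5 -> match: F0=5 F1=4; commitIndex=5

Answer: 3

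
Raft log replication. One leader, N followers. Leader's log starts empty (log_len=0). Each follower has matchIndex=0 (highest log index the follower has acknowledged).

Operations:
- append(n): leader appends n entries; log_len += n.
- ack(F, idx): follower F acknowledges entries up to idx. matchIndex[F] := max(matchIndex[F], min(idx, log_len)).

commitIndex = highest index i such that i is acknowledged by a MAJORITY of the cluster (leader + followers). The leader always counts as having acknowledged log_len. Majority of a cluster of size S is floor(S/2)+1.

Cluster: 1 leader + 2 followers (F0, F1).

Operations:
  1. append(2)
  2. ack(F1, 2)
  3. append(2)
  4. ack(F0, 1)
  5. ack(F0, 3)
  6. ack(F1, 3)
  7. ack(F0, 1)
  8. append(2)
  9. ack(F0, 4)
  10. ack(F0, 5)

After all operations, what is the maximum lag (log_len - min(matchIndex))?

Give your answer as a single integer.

Answer: 3

Derivation:
Op 1: append 2 -> log_len=2
Op 2: F1 acks idx 2 -> match: F0=0 F1=2; commitIndex=2
Op 3: append 2 -> log_len=4
Op 4: F0 acks idx 1 -> match: F0=1 F1=2; commitIndex=2
Op 5: F0 acks idx 3 -> match: F0=3 F1=2; commitIndex=3
Op 6: F1 acks idx 3 -> match: F0=3 F1=3; commitIndex=3
Op 7: F0 acks idx 1 -> match: F0=3 F1=3; commitIndex=3
Op 8: append 2 -> log_len=6
Op 9: F0 acks idx 4 -> match: F0=4 F1=3; commitIndex=4
Op 10: F0 acks idx 5 -> match: F0=5 F1=3; commitIndex=5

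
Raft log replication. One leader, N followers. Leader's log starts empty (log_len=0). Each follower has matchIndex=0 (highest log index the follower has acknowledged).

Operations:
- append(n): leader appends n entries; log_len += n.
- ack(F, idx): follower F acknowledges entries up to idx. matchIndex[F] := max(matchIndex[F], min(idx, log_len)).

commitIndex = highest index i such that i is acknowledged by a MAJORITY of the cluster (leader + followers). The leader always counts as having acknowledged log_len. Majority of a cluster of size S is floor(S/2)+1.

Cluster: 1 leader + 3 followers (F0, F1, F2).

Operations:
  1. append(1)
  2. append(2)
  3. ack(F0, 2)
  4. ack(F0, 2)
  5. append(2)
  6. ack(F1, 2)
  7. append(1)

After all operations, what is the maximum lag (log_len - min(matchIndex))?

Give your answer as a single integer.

Op 1: append 1 -> log_len=1
Op 2: append 2 -> log_len=3
Op 3: F0 acks idx 2 -> match: F0=2 F1=0 F2=0; commitIndex=0
Op 4: F0 acks idx 2 -> match: F0=2 F1=0 F2=0; commitIndex=0
Op 5: append 2 -> log_len=5
Op 6: F1 acks idx 2 -> match: F0=2 F1=2 F2=0; commitIndex=2
Op 7: append 1 -> log_len=6

Answer: 6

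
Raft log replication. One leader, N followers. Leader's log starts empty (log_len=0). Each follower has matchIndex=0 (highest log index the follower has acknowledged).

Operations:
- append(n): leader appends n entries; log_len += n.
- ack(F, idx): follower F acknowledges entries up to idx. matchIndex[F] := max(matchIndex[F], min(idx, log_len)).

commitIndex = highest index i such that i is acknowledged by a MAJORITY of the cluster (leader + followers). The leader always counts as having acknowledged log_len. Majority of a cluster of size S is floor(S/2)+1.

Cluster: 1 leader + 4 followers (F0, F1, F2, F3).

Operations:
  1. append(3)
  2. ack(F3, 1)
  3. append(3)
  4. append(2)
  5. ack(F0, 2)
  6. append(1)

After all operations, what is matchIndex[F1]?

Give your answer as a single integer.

Answer: 0

Derivation:
Op 1: append 3 -> log_len=3
Op 2: F3 acks idx 1 -> match: F0=0 F1=0 F2=0 F3=1; commitIndex=0
Op 3: append 3 -> log_len=6
Op 4: append 2 -> log_len=8
Op 5: F0 acks idx 2 -> match: F0=2 F1=0 F2=0 F3=1; commitIndex=1
Op 6: append 1 -> log_len=9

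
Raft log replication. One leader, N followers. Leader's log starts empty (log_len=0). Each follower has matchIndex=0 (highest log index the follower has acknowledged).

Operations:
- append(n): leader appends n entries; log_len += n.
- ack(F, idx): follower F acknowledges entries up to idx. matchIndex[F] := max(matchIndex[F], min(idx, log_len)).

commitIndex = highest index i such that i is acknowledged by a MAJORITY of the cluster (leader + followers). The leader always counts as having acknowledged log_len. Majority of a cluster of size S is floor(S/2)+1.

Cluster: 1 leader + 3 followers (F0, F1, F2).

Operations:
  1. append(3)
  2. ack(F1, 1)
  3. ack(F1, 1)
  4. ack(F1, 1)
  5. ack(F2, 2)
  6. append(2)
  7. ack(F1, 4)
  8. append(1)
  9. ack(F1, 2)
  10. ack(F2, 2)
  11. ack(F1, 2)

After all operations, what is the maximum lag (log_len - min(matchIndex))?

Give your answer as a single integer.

Answer: 6

Derivation:
Op 1: append 3 -> log_len=3
Op 2: F1 acks idx 1 -> match: F0=0 F1=1 F2=0; commitIndex=0
Op 3: F1 acks idx 1 -> match: F0=0 F1=1 F2=0; commitIndex=0
Op 4: F1 acks idx 1 -> match: F0=0 F1=1 F2=0; commitIndex=0
Op 5: F2 acks idx 2 -> match: F0=0 F1=1 F2=2; commitIndex=1
Op 6: append 2 -> log_len=5
Op 7: F1 acks idx 4 -> match: F0=0 F1=4 F2=2; commitIndex=2
Op 8: append 1 -> log_len=6
Op 9: F1 acks idx 2 -> match: F0=0 F1=4 F2=2; commitIndex=2
Op 10: F2 acks idx 2 -> match: F0=0 F1=4 F2=2; commitIndex=2
Op 11: F1 acks idx 2 -> match: F0=0 F1=4 F2=2; commitIndex=2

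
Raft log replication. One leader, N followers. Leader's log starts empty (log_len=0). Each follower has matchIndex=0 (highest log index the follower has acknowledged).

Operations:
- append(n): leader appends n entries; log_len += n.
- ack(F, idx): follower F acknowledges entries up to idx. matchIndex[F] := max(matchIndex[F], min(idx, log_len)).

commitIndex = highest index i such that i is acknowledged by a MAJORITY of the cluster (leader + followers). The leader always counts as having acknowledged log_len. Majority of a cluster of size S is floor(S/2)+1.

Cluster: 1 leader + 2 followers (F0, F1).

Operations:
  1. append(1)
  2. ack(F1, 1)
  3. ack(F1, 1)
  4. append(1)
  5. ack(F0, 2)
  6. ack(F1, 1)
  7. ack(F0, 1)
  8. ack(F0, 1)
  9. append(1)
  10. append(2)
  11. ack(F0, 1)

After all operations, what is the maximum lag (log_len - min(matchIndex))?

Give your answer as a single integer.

Answer: 4

Derivation:
Op 1: append 1 -> log_len=1
Op 2: F1 acks idx 1 -> match: F0=0 F1=1; commitIndex=1
Op 3: F1 acks idx 1 -> match: F0=0 F1=1; commitIndex=1
Op 4: append 1 -> log_len=2
Op 5: F0 acks idx 2 -> match: F0=2 F1=1; commitIndex=2
Op 6: F1 acks idx 1 -> match: F0=2 F1=1; commitIndex=2
Op 7: F0 acks idx 1 -> match: F0=2 F1=1; commitIndex=2
Op 8: F0 acks idx 1 -> match: F0=2 F1=1; commitIndex=2
Op 9: append 1 -> log_len=3
Op 10: append 2 -> log_len=5
Op 11: F0 acks idx 1 -> match: F0=2 F1=1; commitIndex=2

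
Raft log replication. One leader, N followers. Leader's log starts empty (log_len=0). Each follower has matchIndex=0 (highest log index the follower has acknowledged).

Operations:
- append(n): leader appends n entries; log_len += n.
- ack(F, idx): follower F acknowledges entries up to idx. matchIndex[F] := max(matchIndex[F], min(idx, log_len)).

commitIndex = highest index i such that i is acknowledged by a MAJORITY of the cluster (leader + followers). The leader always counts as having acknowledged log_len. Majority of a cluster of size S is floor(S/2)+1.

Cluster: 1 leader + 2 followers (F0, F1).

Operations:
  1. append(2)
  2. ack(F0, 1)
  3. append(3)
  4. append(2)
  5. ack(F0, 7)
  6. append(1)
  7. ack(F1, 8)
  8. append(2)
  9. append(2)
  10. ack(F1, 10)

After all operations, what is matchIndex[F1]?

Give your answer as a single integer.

Answer: 10

Derivation:
Op 1: append 2 -> log_len=2
Op 2: F0 acks idx 1 -> match: F0=1 F1=0; commitIndex=1
Op 3: append 3 -> log_len=5
Op 4: append 2 -> log_len=7
Op 5: F0 acks idx 7 -> match: F0=7 F1=0; commitIndex=7
Op 6: append 1 -> log_len=8
Op 7: F1 acks idx 8 -> match: F0=7 F1=8; commitIndex=8
Op 8: append 2 -> log_len=10
Op 9: append 2 -> log_len=12
Op 10: F1 acks idx 10 -> match: F0=7 F1=10; commitIndex=10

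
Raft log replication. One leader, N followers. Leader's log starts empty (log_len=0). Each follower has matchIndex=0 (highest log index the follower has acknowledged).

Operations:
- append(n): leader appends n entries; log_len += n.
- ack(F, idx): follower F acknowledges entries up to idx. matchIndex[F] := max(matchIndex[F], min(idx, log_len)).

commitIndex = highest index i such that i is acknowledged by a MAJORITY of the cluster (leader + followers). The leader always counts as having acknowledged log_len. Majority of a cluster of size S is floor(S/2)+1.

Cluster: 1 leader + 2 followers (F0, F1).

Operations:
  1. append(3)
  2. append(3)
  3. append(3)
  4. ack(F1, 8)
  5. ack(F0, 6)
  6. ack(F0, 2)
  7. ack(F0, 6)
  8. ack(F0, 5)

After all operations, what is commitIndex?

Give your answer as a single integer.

Op 1: append 3 -> log_len=3
Op 2: append 3 -> log_len=6
Op 3: append 3 -> log_len=9
Op 4: F1 acks idx 8 -> match: F0=0 F1=8; commitIndex=8
Op 5: F0 acks idx 6 -> match: F0=6 F1=8; commitIndex=8
Op 6: F0 acks idx 2 -> match: F0=6 F1=8; commitIndex=8
Op 7: F0 acks idx 6 -> match: F0=6 F1=8; commitIndex=8
Op 8: F0 acks idx 5 -> match: F0=6 F1=8; commitIndex=8

Answer: 8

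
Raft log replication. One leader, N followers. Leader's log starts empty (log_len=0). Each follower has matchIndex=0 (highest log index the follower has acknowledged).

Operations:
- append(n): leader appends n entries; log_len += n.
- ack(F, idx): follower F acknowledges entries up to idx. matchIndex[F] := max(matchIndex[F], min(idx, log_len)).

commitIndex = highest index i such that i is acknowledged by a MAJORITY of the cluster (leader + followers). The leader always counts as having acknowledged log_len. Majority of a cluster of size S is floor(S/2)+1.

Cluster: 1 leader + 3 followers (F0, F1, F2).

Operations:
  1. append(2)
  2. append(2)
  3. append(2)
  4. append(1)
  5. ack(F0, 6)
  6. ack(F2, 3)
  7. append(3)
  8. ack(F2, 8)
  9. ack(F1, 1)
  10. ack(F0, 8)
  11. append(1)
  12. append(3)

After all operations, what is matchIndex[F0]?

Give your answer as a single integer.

Op 1: append 2 -> log_len=2
Op 2: append 2 -> log_len=4
Op 3: append 2 -> log_len=6
Op 4: append 1 -> log_len=7
Op 5: F0 acks idx 6 -> match: F0=6 F1=0 F2=0; commitIndex=0
Op 6: F2 acks idx 3 -> match: F0=6 F1=0 F2=3; commitIndex=3
Op 7: append 3 -> log_len=10
Op 8: F2 acks idx 8 -> match: F0=6 F1=0 F2=8; commitIndex=6
Op 9: F1 acks idx 1 -> match: F0=6 F1=1 F2=8; commitIndex=6
Op 10: F0 acks idx 8 -> match: F0=8 F1=1 F2=8; commitIndex=8
Op 11: append 1 -> log_len=11
Op 12: append 3 -> log_len=14

Answer: 8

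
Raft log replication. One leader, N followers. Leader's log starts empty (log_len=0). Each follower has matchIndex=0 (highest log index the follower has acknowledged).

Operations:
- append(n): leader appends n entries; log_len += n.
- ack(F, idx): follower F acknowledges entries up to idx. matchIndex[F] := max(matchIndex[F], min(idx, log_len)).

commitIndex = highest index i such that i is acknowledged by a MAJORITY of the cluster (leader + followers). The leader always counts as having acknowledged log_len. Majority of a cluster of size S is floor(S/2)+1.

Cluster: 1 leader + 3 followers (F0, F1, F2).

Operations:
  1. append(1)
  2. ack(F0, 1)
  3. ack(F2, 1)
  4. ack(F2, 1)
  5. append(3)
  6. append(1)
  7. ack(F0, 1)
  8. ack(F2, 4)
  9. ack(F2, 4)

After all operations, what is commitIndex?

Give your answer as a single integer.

Answer: 1

Derivation:
Op 1: append 1 -> log_len=1
Op 2: F0 acks idx 1 -> match: F0=1 F1=0 F2=0; commitIndex=0
Op 3: F2 acks idx 1 -> match: F0=1 F1=0 F2=1; commitIndex=1
Op 4: F2 acks idx 1 -> match: F0=1 F1=0 F2=1; commitIndex=1
Op 5: append 3 -> log_len=4
Op 6: append 1 -> log_len=5
Op 7: F0 acks idx 1 -> match: F0=1 F1=0 F2=1; commitIndex=1
Op 8: F2 acks idx 4 -> match: F0=1 F1=0 F2=4; commitIndex=1
Op 9: F2 acks idx 4 -> match: F0=1 F1=0 F2=4; commitIndex=1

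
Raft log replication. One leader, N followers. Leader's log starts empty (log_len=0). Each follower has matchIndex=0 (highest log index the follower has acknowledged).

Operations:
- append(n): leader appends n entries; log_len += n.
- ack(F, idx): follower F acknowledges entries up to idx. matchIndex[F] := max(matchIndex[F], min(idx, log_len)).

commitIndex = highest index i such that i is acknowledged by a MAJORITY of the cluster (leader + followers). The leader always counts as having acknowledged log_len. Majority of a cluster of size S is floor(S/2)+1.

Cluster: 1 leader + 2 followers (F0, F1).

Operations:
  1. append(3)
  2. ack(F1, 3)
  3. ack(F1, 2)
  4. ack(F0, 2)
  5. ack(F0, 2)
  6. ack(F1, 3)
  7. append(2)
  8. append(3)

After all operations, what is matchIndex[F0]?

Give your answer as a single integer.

Answer: 2

Derivation:
Op 1: append 3 -> log_len=3
Op 2: F1 acks idx 3 -> match: F0=0 F1=3; commitIndex=3
Op 3: F1 acks idx 2 -> match: F0=0 F1=3; commitIndex=3
Op 4: F0 acks idx 2 -> match: F0=2 F1=3; commitIndex=3
Op 5: F0 acks idx 2 -> match: F0=2 F1=3; commitIndex=3
Op 6: F1 acks idx 3 -> match: F0=2 F1=3; commitIndex=3
Op 7: append 2 -> log_len=5
Op 8: append 3 -> log_len=8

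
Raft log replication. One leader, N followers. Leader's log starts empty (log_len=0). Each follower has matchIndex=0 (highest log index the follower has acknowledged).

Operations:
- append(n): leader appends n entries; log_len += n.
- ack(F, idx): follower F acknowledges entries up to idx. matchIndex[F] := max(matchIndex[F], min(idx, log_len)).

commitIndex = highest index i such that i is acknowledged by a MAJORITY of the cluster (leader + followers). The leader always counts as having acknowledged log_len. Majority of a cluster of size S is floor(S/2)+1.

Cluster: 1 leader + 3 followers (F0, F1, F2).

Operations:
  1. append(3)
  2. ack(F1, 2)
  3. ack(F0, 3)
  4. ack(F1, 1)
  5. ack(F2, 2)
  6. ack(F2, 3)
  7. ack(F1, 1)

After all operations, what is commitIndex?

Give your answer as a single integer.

Answer: 3

Derivation:
Op 1: append 3 -> log_len=3
Op 2: F1 acks idx 2 -> match: F0=0 F1=2 F2=0; commitIndex=0
Op 3: F0 acks idx 3 -> match: F0=3 F1=2 F2=0; commitIndex=2
Op 4: F1 acks idx 1 -> match: F0=3 F1=2 F2=0; commitIndex=2
Op 5: F2 acks idx 2 -> match: F0=3 F1=2 F2=2; commitIndex=2
Op 6: F2 acks idx 3 -> match: F0=3 F1=2 F2=3; commitIndex=3
Op 7: F1 acks idx 1 -> match: F0=3 F1=2 F2=3; commitIndex=3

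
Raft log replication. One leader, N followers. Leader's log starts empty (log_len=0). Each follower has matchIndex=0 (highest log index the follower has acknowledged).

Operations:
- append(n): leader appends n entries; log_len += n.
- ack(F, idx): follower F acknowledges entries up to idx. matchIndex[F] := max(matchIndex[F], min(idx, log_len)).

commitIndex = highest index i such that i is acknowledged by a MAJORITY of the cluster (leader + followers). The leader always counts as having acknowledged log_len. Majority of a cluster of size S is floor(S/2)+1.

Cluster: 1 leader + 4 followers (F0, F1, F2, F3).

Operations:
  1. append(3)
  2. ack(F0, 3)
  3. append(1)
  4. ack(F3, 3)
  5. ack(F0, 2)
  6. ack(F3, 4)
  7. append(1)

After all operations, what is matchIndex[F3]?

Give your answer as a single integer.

Op 1: append 3 -> log_len=3
Op 2: F0 acks idx 3 -> match: F0=3 F1=0 F2=0 F3=0; commitIndex=0
Op 3: append 1 -> log_len=4
Op 4: F3 acks idx 3 -> match: F0=3 F1=0 F2=0 F3=3; commitIndex=3
Op 5: F0 acks idx 2 -> match: F0=3 F1=0 F2=0 F3=3; commitIndex=3
Op 6: F3 acks idx 4 -> match: F0=3 F1=0 F2=0 F3=4; commitIndex=3
Op 7: append 1 -> log_len=5

Answer: 4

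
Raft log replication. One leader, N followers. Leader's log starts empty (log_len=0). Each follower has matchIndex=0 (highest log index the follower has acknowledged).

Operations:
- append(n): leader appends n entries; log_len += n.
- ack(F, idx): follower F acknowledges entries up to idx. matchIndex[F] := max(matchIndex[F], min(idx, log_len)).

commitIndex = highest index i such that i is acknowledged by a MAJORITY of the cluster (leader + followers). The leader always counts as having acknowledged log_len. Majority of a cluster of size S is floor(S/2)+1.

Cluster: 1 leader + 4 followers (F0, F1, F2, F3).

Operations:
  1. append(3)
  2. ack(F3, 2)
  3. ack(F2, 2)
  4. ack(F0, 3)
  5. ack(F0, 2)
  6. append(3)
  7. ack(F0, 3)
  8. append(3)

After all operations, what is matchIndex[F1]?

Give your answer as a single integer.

Answer: 0

Derivation:
Op 1: append 3 -> log_len=3
Op 2: F3 acks idx 2 -> match: F0=0 F1=0 F2=0 F3=2; commitIndex=0
Op 3: F2 acks idx 2 -> match: F0=0 F1=0 F2=2 F3=2; commitIndex=2
Op 4: F0 acks idx 3 -> match: F0=3 F1=0 F2=2 F3=2; commitIndex=2
Op 5: F0 acks idx 2 -> match: F0=3 F1=0 F2=2 F3=2; commitIndex=2
Op 6: append 3 -> log_len=6
Op 7: F0 acks idx 3 -> match: F0=3 F1=0 F2=2 F3=2; commitIndex=2
Op 8: append 3 -> log_len=9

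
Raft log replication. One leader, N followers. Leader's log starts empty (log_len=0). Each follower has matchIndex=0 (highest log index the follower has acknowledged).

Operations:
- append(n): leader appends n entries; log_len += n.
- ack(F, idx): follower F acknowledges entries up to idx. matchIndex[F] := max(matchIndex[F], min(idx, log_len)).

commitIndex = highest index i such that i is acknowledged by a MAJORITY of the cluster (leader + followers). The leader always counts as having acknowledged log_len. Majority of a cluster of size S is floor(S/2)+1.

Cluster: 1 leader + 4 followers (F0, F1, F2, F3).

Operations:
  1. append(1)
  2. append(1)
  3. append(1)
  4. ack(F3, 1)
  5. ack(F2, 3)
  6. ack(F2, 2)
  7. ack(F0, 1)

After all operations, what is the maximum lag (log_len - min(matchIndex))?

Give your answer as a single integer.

Answer: 3

Derivation:
Op 1: append 1 -> log_len=1
Op 2: append 1 -> log_len=2
Op 3: append 1 -> log_len=3
Op 4: F3 acks idx 1 -> match: F0=0 F1=0 F2=0 F3=1; commitIndex=0
Op 5: F2 acks idx 3 -> match: F0=0 F1=0 F2=3 F3=1; commitIndex=1
Op 6: F2 acks idx 2 -> match: F0=0 F1=0 F2=3 F3=1; commitIndex=1
Op 7: F0 acks idx 1 -> match: F0=1 F1=0 F2=3 F3=1; commitIndex=1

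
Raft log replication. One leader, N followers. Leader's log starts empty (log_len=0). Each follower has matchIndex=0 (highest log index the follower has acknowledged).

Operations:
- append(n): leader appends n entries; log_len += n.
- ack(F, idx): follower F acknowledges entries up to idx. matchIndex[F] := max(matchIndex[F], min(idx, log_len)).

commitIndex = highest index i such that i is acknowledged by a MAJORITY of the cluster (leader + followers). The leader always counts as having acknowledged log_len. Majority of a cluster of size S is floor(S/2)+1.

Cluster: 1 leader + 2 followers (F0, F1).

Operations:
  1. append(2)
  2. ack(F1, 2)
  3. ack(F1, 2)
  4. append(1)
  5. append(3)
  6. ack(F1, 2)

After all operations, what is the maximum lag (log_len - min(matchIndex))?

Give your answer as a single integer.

Answer: 6

Derivation:
Op 1: append 2 -> log_len=2
Op 2: F1 acks idx 2 -> match: F0=0 F1=2; commitIndex=2
Op 3: F1 acks idx 2 -> match: F0=0 F1=2; commitIndex=2
Op 4: append 1 -> log_len=3
Op 5: append 3 -> log_len=6
Op 6: F1 acks idx 2 -> match: F0=0 F1=2; commitIndex=2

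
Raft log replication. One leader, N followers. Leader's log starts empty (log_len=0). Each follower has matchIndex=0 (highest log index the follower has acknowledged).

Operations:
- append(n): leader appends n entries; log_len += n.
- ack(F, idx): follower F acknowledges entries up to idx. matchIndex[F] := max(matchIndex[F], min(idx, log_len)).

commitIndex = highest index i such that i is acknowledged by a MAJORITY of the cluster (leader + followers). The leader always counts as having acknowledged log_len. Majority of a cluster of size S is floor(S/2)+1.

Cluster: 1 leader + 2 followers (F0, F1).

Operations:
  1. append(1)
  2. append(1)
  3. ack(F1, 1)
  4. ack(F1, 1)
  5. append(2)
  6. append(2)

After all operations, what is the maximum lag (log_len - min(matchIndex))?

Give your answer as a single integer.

Op 1: append 1 -> log_len=1
Op 2: append 1 -> log_len=2
Op 3: F1 acks idx 1 -> match: F0=0 F1=1; commitIndex=1
Op 4: F1 acks idx 1 -> match: F0=0 F1=1; commitIndex=1
Op 5: append 2 -> log_len=4
Op 6: append 2 -> log_len=6

Answer: 6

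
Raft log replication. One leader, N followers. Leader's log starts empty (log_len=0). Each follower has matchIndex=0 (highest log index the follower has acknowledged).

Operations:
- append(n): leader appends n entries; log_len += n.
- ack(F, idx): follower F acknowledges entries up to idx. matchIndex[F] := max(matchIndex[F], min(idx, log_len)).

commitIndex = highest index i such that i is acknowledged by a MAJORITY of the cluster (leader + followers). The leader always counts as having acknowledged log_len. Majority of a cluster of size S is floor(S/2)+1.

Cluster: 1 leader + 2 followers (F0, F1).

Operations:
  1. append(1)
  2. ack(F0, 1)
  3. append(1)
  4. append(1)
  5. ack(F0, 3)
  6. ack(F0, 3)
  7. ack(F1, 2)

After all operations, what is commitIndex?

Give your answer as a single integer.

Op 1: append 1 -> log_len=1
Op 2: F0 acks idx 1 -> match: F0=1 F1=0; commitIndex=1
Op 3: append 1 -> log_len=2
Op 4: append 1 -> log_len=3
Op 5: F0 acks idx 3 -> match: F0=3 F1=0; commitIndex=3
Op 6: F0 acks idx 3 -> match: F0=3 F1=0; commitIndex=3
Op 7: F1 acks idx 2 -> match: F0=3 F1=2; commitIndex=3

Answer: 3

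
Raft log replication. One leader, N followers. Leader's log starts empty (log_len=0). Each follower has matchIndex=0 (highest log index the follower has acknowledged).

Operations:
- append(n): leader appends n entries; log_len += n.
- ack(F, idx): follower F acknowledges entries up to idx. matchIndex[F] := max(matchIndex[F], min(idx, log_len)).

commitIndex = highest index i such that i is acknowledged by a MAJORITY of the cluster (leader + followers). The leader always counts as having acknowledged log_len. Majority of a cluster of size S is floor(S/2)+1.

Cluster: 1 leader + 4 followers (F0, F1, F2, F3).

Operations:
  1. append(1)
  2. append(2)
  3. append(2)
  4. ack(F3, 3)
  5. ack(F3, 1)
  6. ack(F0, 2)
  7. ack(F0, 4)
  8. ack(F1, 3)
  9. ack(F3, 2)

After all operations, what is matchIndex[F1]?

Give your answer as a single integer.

Answer: 3

Derivation:
Op 1: append 1 -> log_len=1
Op 2: append 2 -> log_len=3
Op 3: append 2 -> log_len=5
Op 4: F3 acks idx 3 -> match: F0=0 F1=0 F2=0 F3=3; commitIndex=0
Op 5: F3 acks idx 1 -> match: F0=0 F1=0 F2=0 F3=3; commitIndex=0
Op 6: F0 acks idx 2 -> match: F0=2 F1=0 F2=0 F3=3; commitIndex=2
Op 7: F0 acks idx 4 -> match: F0=4 F1=0 F2=0 F3=3; commitIndex=3
Op 8: F1 acks idx 3 -> match: F0=4 F1=3 F2=0 F3=3; commitIndex=3
Op 9: F3 acks idx 2 -> match: F0=4 F1=3 F2=0 F3=3; commitIndex=3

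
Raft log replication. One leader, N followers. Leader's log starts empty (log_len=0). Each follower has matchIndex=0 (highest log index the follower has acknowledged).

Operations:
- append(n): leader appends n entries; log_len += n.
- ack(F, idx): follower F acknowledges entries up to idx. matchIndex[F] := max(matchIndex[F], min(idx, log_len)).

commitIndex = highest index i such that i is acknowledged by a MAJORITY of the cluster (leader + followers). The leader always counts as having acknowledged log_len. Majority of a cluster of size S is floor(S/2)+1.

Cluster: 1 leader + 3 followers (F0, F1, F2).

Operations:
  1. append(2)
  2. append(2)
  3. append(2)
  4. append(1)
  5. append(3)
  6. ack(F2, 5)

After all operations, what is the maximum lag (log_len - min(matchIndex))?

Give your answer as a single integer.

Answer: 10

Derivation:
Op 1: append 2 -> log_len=2
Op 2: append 2 -> log_len=4
Op 3: append 2 -> log_len=6
Op 4: append 1 -> log_len=7
Op 5: append 3 -> log_len=10
Op 6: F2 acks idx 5 -> match: F0=0 F1=0 F2=5; commitIndex=0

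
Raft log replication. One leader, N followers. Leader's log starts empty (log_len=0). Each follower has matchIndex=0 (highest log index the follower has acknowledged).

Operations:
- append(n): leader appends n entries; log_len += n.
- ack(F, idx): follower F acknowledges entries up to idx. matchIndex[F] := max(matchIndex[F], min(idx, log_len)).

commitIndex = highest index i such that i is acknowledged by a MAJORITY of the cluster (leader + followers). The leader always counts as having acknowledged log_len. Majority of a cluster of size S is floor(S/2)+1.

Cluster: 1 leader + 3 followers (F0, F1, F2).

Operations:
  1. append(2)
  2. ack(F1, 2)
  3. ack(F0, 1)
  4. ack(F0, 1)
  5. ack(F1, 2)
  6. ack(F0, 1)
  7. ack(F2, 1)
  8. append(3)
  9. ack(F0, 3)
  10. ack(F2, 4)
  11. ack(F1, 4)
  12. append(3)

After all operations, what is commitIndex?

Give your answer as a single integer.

Answer: 4

Derivation:
Op 1: append 2 -> log_len=2
Op 2: F1 acks idx 2 -> match: F0=0 F1=2 F2=0; commitIndex=0
Op 3: F0 acks idx 1 -> match: F0=1 F1=2 F2=0; commitIndex=1
Op 4: F0 acks idx 1 -> match: F0=1 F1=2 F2=0; commitIndex=1
Op 5: F1 acks idx 2 -> match: F0=1 F1=2 F2=0; commitIndex=1
Op 6: F0 acks idx 1 -> match: F0=1 F1=2 F2=0; commitIndex=1
Op 7: F2 acks idx 1 -> match: F0=1 F1=2 F2=1; commitIndex=1
Op 8: append 3 -> log_len=5
Op 9: F0 acks idx 3 -> match: F0=3 F1=2 F2=1; commitIndex=2
Op 10: F2 acks idx 4 -> match: F0=3 F1=2 F2=4; commitIndex=3
Op 11: F1 acks idx 4 -> match: F0=3 F1=4 F2=4; commitIndex=4
Op 12: append 3 -> log_len=8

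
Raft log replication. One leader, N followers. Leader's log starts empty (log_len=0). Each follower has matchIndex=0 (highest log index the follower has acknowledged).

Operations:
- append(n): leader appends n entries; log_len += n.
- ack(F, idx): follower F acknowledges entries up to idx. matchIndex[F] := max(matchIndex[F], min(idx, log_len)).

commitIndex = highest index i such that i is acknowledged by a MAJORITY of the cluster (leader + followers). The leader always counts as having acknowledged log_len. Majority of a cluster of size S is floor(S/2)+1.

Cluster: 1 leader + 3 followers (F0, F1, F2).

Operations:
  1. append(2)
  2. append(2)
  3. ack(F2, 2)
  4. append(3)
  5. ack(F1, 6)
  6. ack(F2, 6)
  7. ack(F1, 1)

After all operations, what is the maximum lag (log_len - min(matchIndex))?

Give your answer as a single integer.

Op 1: append 2 -> log_len=2
Op 2: append 2 -> log_len=4
Op 3: F2 acks idx 2 -> match: F0=0 F1=0 F2=2; commitIndex=0
Op 4: append 3 -> log_len=7
Op 5: F1 acks idx 6 -> match: F0=0 F1=6 F2=2; commitIndex=2
Op 6: F2 acks idx 6 -> match: F0=0 F1=6 F2=6; commitIndex=6
Op 7: F1 acks idx 1 -> match: F0=0 F1=6 F2=6; commitIndex=6

Answer: 7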